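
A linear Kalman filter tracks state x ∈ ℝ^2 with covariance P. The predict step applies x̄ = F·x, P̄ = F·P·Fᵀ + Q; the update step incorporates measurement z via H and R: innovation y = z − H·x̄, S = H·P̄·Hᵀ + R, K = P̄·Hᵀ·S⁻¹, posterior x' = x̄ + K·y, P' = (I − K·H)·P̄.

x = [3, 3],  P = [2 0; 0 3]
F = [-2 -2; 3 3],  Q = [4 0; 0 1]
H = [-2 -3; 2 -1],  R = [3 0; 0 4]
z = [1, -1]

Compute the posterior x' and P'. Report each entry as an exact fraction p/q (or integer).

x̄ = F·x = [-12, 18]
P̄ = F·P·Fᵀ + Q = [24 -30; -30 46]
y = z − H·x̄ = [31, 41]
S = H·P̄·Hᵀ + R = [153 162; 162 266]
K = P̄·Hᵀ·S⁻¹ = [-244/2409 285/803; -596/2409 -199/803]
x' = x̄ + K·y = [-1417/2409, 409/2409]
P' = (I − K·H)·P̄ = [458/803 -224/803; -224/803 348/803]

x' = [-1417/2409, 409/2409]
P' = [458/803 -224/803; -224/803 348/803]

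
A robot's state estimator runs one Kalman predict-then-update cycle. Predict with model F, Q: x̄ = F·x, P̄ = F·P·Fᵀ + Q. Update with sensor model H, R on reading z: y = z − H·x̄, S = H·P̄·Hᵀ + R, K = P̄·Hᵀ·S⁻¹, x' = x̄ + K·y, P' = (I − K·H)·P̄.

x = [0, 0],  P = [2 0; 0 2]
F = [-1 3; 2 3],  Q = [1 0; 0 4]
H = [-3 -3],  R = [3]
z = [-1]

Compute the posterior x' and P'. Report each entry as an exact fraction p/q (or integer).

x' = [5/34, 22/119]
P' = [189/34 -92/17; -92/17 666/119]

x̄ = F·x = [0, 0]
P̄ = F·P·Fᵀ + Q = [21 14; 14 30]
y = z − H·x̄ = [-1]
S = H·P̄·Hᵀ + R = [714]
K = P̄·Hᵀ·S⁻¹ = [-5/34; -22/119]
x' = x̄ + K·y = [5/34, 22/119]
P' = (I − K·H)·P̄ = [189/34 -92/17; -92/17 666/119]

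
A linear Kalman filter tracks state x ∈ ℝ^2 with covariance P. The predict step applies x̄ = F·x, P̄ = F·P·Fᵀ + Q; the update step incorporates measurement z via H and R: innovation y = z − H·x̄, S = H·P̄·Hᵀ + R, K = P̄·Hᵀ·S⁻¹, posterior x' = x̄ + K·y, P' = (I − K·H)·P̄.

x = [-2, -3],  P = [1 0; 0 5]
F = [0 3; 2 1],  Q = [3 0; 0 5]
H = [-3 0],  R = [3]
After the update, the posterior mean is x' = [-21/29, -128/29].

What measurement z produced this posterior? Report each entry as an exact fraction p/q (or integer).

x̄ = F·x = [-9, -7]
P̄ = F·P·Fᵀ + Q = [48 15; 15 14]
S = H·P̄·Hᵀ + R = [435]
K = P̄·Hᵀ·S⁻¹ = [-48/145; -3/29]
x' − x̄ = [240/29, 75/29] = K·y
y = (KᵀK)⁻¹·Kᵀ·(x' − x̄) = [-25]
z = y + H·x̄ = [-25] + [27] = [2]

z = [2]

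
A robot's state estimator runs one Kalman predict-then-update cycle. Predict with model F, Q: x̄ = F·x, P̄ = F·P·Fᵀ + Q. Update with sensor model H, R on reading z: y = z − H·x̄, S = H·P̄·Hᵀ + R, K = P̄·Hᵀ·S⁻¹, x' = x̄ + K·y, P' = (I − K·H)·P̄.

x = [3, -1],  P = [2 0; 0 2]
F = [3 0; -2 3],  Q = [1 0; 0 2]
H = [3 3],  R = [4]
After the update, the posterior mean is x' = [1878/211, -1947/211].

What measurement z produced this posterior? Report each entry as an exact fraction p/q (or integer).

x̄ = F·x = [9, -9]
P̄ = F·P·Fᵀ + Q = [19 -12; -12 28]
S = H·P̄·Hᵀ + R = [211]
K = P̄·Hᵀ·S⁻¹ = [21/211; 48/211]
x' − x̄ = [-21/211, -48/211] = K·y
y = (KᵀK)⁻¹·Kᵀ·(x' − x̄) = [-1]
z = y + H·x̄ = [-1] + [0] = [-1]

z = [-1]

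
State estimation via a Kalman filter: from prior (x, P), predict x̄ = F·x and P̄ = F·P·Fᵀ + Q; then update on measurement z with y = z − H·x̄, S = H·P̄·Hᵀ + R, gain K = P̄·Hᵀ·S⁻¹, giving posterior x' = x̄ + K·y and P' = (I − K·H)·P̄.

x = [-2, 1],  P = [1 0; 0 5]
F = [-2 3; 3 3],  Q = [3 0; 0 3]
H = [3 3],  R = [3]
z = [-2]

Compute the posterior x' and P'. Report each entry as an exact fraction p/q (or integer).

x' = [1330/281, -1515/281]
P' = [4381/562 -2145/281; -2145/281 2193/281]

x̄ = F·x = [7, -3]
P̄ = F·P·Fᵀ + Q = [52 39; 39 57]
y = z − H·x̄ = [-14]
S = H·P̄·Hᵀ + R = [1686]
K = P̄·Hᵀ·S⁻¹ = [91/562; 48/281]
x' = x̄ + K·y = [1330/281, -1515/281]
P' = (I − K·H)·P̄ = [4381/562 -2145/281; -2145/281 2193/281]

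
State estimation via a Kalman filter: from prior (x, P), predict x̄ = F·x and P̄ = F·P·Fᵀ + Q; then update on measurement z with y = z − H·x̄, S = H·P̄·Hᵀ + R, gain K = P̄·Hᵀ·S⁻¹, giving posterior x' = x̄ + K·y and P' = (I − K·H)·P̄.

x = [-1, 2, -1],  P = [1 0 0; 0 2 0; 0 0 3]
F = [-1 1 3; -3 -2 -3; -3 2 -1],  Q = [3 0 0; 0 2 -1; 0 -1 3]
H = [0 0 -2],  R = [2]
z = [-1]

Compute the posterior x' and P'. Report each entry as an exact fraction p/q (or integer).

x' = [30/47, -41/47, 31/47]
P' = [1543/47 -1280/47 -2/47; -1280/47 2000/47 9/47; -2/47 9/47 23/47]

x̄ = F·x = [0, 2, 8]
P̄ = F·P·Fᵀ + Q = [33 -28 -2; -28 46 9; -2 9 23]
y = z − H·x̄ = [15]
S = H·P̄·Hᵀ + R = [94]
K = P̄·Hᵀ·S⁻¹ = [2/47; -9/47; -23/47]
x' = x̄ + K·y = [30/47, -41/47, 31/47]
P' = (I − K·H)·P̄ = [1543/47 -1280/47 -2/47; -1280/47 2000/47 9/47; -2/47 9/47 23/47]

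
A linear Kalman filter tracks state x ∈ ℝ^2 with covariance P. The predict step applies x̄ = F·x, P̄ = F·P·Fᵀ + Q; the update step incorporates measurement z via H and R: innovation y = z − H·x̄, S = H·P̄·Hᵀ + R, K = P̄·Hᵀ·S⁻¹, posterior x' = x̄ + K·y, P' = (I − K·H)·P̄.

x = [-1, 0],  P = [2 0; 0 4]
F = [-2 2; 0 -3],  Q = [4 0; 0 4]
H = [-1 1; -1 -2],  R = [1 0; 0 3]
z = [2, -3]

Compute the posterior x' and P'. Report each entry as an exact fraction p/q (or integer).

x̄ = F·x = [2, 0]
P̄ = F·P·Fᵀ + Q = [28 -24; -24 40]
y = z − H·x̄ = [4, -1]
S = H·P̄·Hᵀ + R = [117 -76; -76 95]
K = P̄·Hᵀ·S⁻¹ = [-180/281 -1612/5339; 96/281 -1688/5339]
x' = x̄ + K·y = [-1390/5339, 8984/5339]
P' = (I − K·H)·P̄ = [3892/5339 472/5339; 472/5339 2296/5339]

x' = [-1390/5339, 8984/5339]
P' = [3892/5339 472/5339; 472/5339 2296/5339]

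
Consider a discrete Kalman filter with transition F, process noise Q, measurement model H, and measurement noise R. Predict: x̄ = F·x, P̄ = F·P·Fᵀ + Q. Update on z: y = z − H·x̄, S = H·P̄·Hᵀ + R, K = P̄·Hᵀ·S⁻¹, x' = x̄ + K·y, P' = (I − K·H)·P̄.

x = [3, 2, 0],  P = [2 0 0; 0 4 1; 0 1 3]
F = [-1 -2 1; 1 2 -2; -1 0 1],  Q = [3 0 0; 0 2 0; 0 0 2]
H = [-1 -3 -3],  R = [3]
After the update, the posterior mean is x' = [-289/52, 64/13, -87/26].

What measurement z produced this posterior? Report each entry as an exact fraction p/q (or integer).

z = [1]

x̄ = F·x = [-7, 7, -3]
P̄ = F·P·Fᵀ + Q = [20 -18 3; -18 24 -6; 3 -6 7]
S = H·P̄·Hᵀ + R = [104]
K = P̄·Hᵀ·S⁻¹ = [25/104; -9/26; -3/52]
x' − x̄ = [75/52, -27/13, -9/26] = K·y
y = (KᵀK)⁻¹·Kᵀ·(x' − x̄) = [6]
z = y + H·x̄ = [6] + [-5] = [1]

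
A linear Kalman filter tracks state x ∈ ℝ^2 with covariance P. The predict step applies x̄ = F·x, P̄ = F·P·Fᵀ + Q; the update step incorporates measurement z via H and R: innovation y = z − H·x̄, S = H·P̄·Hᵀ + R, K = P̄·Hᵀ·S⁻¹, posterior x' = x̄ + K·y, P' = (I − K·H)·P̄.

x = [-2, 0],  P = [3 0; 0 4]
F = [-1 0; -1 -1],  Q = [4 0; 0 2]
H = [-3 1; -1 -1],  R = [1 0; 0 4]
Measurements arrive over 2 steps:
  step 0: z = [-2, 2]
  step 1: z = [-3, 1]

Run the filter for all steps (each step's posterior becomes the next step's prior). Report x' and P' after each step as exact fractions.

step 0: x̄ = F·x = [2, 2]
step 0: P̄ = F·P·Fᵀ + Q = [7 3; 3 9]
step 0: y = z − H·x̄ = [2, 6]
step 0: S = H·P̄·Hᵀ + R = [55 18; 18 26]
step 0: K = P̄·Hᵀ·S⁻¹ = [-144/553 -113/553; 108/553 -330/553]
step 0: x' = x̄ + K·y = [20/79, -94/79]
step 0: P' = (I − K·H)·P̄ = [149/553 303/553; 303/553 1017/553]
step 1: x̄ = F·x = [-20/79, 74/79]
step 1: P̄ = F·P·Fᵀ + Q = [2361/553 452/553; 452/553 2878/553]
step 1: y = z − H·x̄ = [-371/79, 133/79]
step 1: S = H·P̄·Hᵀ + R = [21968/553 5109/553; 5109/553 8355/553]
step 1: K = P̄·Hᵀ·S⁻¹ = [-24732/94901 -50485/284703; 17920/94901 -48782/94901]
step 1: x' = x̄ + K·y = [191369/284703, -77388/94901]
step 1: P' = (I − K·H)·P̄ = [69034/284703 44302/94901; 44302/94901 150826/94901]

step 0: x' = [20/79, -94/79], P' = [149/553 303/553; 303/553 1017/553]
step 1: x' = [191369/284703, -77388/94901], P' = [69034/284703 44302/94901; 44302/94901 150826/94901]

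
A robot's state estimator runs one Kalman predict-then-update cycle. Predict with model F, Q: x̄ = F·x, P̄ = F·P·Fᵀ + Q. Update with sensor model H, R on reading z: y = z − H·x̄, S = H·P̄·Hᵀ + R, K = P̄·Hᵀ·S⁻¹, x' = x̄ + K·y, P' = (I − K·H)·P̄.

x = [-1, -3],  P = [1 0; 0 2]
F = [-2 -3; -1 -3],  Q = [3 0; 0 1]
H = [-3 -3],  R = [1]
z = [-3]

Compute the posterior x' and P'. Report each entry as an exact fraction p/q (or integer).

x̄ = F·x = [11, 10]
P̄ = F·P·Fᵀ + Q = [25 20; 20 20]
y = z − H·x̄ = [60]
S = H·P̄·Hᵀ + R = [766]
K = P̄·Hᵀ·S⁻¹ = [-135/766; -60/383]
x' = x̄ + K·y = [163/383, 230/383]
P' = (I − K·H)·P̄ = [925/766 -440/383; -440/383 460/383]

x' = [163/383, 230/383]
P' = [925/766 -440/383; -440/383 460/383]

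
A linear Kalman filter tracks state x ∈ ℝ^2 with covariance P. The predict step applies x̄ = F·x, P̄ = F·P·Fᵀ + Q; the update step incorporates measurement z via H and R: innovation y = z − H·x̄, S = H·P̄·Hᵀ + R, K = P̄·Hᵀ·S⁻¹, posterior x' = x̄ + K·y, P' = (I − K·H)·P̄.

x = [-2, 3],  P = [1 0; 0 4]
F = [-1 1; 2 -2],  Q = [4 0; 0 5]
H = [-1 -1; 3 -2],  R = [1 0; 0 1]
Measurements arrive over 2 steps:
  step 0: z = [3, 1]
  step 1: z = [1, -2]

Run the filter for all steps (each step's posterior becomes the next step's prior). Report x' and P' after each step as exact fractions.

step 0: x̄ = F·x = [5, -10]
step 0: P̄ = F·P·Fᵀ + Q = [9 -10; -10 25]
step 0: y = z − H·x̄ = [-2, -34]
step 0: S = H·P̄·Hᵀ + R = [15 33; 33 302]
step 0: K = P̄·Hᵀ·S⁻¹ = [-1249/3441 224/1147; -630/1147 -235/1147]
step 0: x' = x̄ + K·y = [-85/93, -60/31]
step 0: P' = (I − K·H)·P̄ = [634/3441 205/1147; 205/1147 425/1147]
step 1: x̄ = F·x = [-95/93, 190/93]
step 1: P̄ = F·P·Fᵀ + Q = [14443/3441 -1358/3441; -1358/3441 19921/3441]
step 1: y = z − H·x̄ = [188/93, 479/93]
step 1: S = H·P̄·Hᵀ + R = [35089/3441 -2129/3441; -2129/3441 229408/3441]
step 1: K = P̄·Hᵀ·S⁻¹ = [-843875/2338031 461440/2338031; -1264748/2338031 -459311/2338031]
step 1: x' = x̄ + K·y = [-1717545/2338031, -145771/2338031]
step 1: P' = (I − K·H)·P̄ = [429838/2338031 414037/2338031; 414037/2338031 850711/2338031]

step 0: x' = [-85/93, -60/31], P' = [634/3441 205/1147; 205/1147 425/1147]
step 1: x' = [-1717545/2338031, -145771/2338031], P' = [429838/2338031 414037/2338031; 414037/2338031 850711/2338031]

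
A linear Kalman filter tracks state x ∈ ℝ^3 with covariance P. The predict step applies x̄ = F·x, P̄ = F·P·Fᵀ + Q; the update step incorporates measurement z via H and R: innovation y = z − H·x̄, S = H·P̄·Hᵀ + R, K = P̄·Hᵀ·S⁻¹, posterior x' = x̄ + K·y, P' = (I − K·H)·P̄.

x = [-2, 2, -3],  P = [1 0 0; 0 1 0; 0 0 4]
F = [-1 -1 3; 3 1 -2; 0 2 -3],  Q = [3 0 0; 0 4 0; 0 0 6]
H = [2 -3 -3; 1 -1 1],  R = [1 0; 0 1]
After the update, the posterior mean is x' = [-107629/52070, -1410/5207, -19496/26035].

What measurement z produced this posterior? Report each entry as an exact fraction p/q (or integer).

x̄ = F·x = [-9, 2, 13]
P̄ = F·P·Fᵀ + Q = [41 -28 -38; -28 30 26; -38 26 46]
S = H·P̄·Hᵀ + R = [2109 212; 212 46]
K = P̄·Hᵀ·S⁻¹ = [3154/26035 6019/52070; -352/5207 -2000/5207; -4808/26035 11971/26035]
x' − x̄ = [361001/52070, -11824/5207, -357951/26035] = K·y
y = (KᵀK)⁻¹·Kᵀ·(x' − x̄) = [62, -5]
z = y + H·x̄ = [62, -5] + [-63, 2] = [-1, -3]

z = [-1, -3]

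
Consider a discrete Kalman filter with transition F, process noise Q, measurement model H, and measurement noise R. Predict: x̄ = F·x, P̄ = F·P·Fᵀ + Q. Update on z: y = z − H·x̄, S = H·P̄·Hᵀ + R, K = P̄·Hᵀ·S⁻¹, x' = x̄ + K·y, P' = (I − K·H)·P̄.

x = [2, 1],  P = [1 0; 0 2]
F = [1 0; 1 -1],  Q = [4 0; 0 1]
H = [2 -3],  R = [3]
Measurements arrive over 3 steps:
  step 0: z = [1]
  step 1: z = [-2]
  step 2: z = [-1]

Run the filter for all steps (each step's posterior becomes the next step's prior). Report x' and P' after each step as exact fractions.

step 0: x̄ = F·x = [2, 1]
step 0: P̄ = F·P·Fᵀ + Q = [5 1; 1 4]
step 0: y = z − H·x̄ = [0]
step 0: S = H·P̄·Hᵀ + R = [47]
step 0: K = P̄·Hᵀ·S⁻¹ = [7/47; -10/47]
step 0: x' = x̄ + K·y = [2, 1]
step 0: P' = (I − K·H)·P̄ = [186/47 117/47; 117/47 88/47]
step 1: x̄ = F·x = [2, 1]
step 1: P̄ = F·P·Fᵀ + Q = [374/47 69/47; 69/47 87/47]
step 1: y = z − H·x̄ = [-3]
step 1: S = H·P̄·Hᵀ + R = [1592/47]
step 1: K = P̄·Hᵀ·S⁻¹ = [541/1592; -123/1592]
step 1: x' = x̄ + K·y = [1561/1592, 1961/1592]
step 1: P' = (I − K·H)·P̄ = [6441/1592 3753/1592; 3753/1592 2625/1592]
step 2: x̄ = F·x = [1561/1592, -50/199]
step 2: P̄ = F·P·Fᵀ + Q = [12809/1592 336/199; 336/199 394/199]
step 2: y = z − H·x̄ = [-2957/796]
step 2: S = H·P̄·Hᵀ + R = [13031/398]
step 2: K = P̄·Hᵀ·S⁻¹ = [8777/26062; -1020/13031]
step 2: x' = x̄ + K·y = [-14101/52124, 515/13031]
step 2: P' = (I − K·H)·P̄ = [225825/52124 33249/13031; 33249/13031 23186/13031]

step 0: x' = [2, 1], P' = [186/47 117/47; 117/47 88/47]
step 1: x' = [1561/1592, 1961/1592], P' = [6441/1592 3753/1592; 3753/1592 2625/1592]
step 2: x' = [-14101/52124, 515/13031], P' = [225825/52124 33249/13031; 33249/13031 23186/13031]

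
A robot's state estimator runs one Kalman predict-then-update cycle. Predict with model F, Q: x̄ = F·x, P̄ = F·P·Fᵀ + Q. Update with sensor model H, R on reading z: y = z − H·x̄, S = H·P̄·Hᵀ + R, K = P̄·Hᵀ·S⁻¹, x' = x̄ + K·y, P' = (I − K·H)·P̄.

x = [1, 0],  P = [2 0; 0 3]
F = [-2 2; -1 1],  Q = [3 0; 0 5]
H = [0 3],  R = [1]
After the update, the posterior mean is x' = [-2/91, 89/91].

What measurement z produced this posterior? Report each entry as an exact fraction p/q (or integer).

x̄ = F·x = [-2, -1]
P̄ = F·P·Fᵀ + Q = [23 10; 10 10]
S = H·P̄·Hᵀ + R = [91]
K = P̄·Hᵀ·S⁻¹ = [30/91; 30/91]
x' − x̄ = [180/91, 180/91] = K·y
y = (KᵀK)⁻¹·Kᵀ·(x' − x̄) = [6]
z = y + H·x̄ = [6] + [-3] = [3]

z = [3]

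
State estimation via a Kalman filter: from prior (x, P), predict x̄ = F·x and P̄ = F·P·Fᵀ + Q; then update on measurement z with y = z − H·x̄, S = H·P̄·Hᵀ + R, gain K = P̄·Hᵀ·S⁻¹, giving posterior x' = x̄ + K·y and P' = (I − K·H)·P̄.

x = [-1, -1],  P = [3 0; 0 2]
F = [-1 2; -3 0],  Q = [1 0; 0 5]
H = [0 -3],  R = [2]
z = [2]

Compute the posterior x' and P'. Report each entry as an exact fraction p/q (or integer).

x' = [-587/290, -93/145]
P' = [2751/290 9/145; 9/145 32/145]

x̄ = F·x = [-1, 3]
P̄ = F·P·Fᵀ + Q = [12 9; 9 32]
y = z − H·x̄ = [11]
S = H·P̄·Hᵀ + R = [290]
K = P̄·Hᵀ·S⁻¹ = [-27/290; -48/145]
x' = x̄ + K·y = [-587/290, -93/145]
P' = (I − K·H)·P̄ = [2751/290 9/145; 9/145 32/145]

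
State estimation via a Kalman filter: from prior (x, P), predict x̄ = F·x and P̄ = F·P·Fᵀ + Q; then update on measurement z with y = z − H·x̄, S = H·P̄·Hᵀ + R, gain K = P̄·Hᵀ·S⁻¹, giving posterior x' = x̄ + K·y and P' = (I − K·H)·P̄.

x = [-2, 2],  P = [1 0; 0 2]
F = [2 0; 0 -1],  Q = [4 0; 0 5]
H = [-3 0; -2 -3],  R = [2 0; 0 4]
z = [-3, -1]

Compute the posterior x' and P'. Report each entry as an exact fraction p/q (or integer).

x̄ = F·x = [-4, -2]
P̄ = F·P·Fᵀ + Q = [8 0; 0 7]
y = z − H·x̄ = [-15, -15]
S = H·P̄·Hᵀ + R = [74 48; 48 99]
K = P̄·Hᵀ·S⁻¹ = [-268/837 -16/2511; 56/279 -259/837]
x' = x̄ + K·y = [752/837, -103/279]
P' = (I − K·H)·P̄ = [536/2511 -112/837; -112/837 140/279]

x' = [752/837, -103/279]
P' = [536/2511 -112/837; -112/837 140/279]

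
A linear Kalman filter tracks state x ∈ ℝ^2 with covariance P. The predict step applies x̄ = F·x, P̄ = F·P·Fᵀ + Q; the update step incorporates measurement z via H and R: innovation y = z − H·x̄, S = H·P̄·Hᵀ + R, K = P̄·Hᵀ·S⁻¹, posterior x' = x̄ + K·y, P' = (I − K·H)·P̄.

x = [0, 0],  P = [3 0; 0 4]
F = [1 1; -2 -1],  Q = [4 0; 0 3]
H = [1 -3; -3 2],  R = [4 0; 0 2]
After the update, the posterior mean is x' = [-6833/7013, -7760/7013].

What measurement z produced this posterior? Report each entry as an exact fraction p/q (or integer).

z = [3, 1]

x̄ = F·x = [0, 0]
P̄ = F·P·Fᵀ + Q = [11 -10; -10 19]
S = H·P̄·Hᵀ + R = [246 -257; -257 297]
K = P̄·Hᵀ·S⁻¹ = [-1444/7013 -2501/7013; -2423/7013 -491/7013]
x' − x̄ = [-6833/7013, -7760/7013] = K·y
y = (KᵀK)⁻¹·Kᵀ·(x' − x̄) = [3, 1]
z = y + H·x̄ = [3, 1] + [0, 0] = [3, 1]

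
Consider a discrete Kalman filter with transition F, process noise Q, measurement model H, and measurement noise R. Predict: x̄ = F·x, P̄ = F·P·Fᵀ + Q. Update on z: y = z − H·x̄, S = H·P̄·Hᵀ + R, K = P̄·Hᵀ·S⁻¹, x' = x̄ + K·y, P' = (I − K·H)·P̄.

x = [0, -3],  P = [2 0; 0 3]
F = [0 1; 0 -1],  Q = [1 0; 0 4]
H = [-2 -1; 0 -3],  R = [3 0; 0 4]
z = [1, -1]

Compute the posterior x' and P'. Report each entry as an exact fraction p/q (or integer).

x' = [-935/929, 467/929]
P' = [637/929 -188/929; -188/929 388/929]

x̄ = F·x = [-3, 3]
P̄ = F·P·Fᵀ + Q = [4 -3; -3 7]
y = z − H·x̄ = [-2, 8]
S = H·P̄·Hᵀ + R = [14 3; 3 67]
K = P̄·Hᵀ·S⁻¹ = [-362/929 141/929; -4/929 -291/929]
x' = x̄ + K·y = [-935/929, 467/929]
P' = (I − K·H)·P̄ = [637/929 -188/929; -188/929 388/929]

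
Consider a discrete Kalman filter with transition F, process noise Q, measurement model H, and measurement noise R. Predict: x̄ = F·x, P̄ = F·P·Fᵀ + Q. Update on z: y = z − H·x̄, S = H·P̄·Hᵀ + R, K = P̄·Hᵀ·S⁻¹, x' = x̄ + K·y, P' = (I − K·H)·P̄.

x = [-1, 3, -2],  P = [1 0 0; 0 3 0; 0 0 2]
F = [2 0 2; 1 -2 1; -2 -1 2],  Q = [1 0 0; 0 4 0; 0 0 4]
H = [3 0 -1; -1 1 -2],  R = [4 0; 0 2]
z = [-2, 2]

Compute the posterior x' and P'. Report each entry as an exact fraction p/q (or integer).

x̄ = F·x = [-6, -9, -5]
P̄ = F·P·Fᵀ + Q = [13 6 4; 6 19 8; 4 8 19]
y = z − H·x̄ = [11, -5]
S = H·P̄·Hᵀ + R = [116 -11; -11 82]
K = P̄·Hᵀ·S⁻¹ = [2705/9391 -1355/9391; 787/9391 -238/9391; -948/9391 -4021/9391]
x' = x̄ + K·y = [-19816/9391, -74672/9391, -37278/9391]
P' = (I − K·H)·P̄ = [7083/9391 25231/9391 10429/9391; 25231/9391 169845/9391 72545/9391; 10429/9391 72545/9391 35079/9391]

x' = [-19816/9391, -74672/9391, -37278/9391]
P' = [7083/9391 25231/9391 10429/9391; 25231/9391 169845/9391 72545/9391; 10429/9391 72545/9391 35079/9391]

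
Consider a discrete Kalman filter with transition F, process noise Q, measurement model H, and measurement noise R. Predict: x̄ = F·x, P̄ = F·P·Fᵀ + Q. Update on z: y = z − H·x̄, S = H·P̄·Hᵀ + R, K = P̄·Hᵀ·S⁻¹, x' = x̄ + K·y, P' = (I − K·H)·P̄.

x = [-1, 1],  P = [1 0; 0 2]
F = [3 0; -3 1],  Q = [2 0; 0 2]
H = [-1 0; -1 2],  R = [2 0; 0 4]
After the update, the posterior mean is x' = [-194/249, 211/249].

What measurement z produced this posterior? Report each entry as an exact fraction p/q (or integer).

z = [1, 2]

x̄ = F·x = [-3, 4]
P̄ = F·P·Fᵀ + Q = [11 -9; -9 13]
S = H·P̄·Hᵀ + R = [13 29; 29 103]
K = P̄·Hᵀ·S⁻¹ = [-146/249 -29/249; -44/249 97/249]
x' − x̄ = [553/249, -785/249] = K·y
y = (KᵀK)⁻¹·Kᵀ·(x' − x̄) = [-2, -9]
z = y + H·x̄ = [-2, -9] + [3, 11] = [1, 2]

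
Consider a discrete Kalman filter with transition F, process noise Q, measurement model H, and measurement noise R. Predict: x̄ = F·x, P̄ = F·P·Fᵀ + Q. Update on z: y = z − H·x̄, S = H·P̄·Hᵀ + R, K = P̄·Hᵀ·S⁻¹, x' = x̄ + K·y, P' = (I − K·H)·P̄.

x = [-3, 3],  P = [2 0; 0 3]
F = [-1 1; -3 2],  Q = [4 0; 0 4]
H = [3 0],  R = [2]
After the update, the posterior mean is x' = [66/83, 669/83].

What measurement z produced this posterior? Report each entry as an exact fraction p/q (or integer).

x̄ = F·x = [6, 15]
P̄ = F·P·Fᵀ + Q = [9 12; 12 34]
S = H·P̄·Hᵀ + R = [83]
K = P̄·Hᵀ·S⁻¹ = [27/83; 36/83]
x' − x̄ = [-432/83, -576/83] = K·y
y = (KᵀK)⁻¹·Kᵀ·(x' − x̄) = [-16]
z = y + H·x̄ = [-16] + [18] = [2]

z = [2]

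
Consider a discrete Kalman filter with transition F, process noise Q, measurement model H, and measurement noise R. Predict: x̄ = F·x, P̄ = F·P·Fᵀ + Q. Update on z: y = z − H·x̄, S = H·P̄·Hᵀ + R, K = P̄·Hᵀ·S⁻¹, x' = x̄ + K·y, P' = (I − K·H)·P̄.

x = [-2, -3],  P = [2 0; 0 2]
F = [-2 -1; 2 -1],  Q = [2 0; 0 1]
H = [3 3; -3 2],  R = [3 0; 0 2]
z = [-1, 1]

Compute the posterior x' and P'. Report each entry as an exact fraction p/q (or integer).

x' = [-434/1873, 239/3746]
P' = [246/1873 -3/1873; -3/1873 731/3746]

x̄ = F·x = [7, -1]
P̄ = F·P·Fᵀ + Q = [12 -6; -6 11]
y = z − H·x̄ = [-19, 24]
S = H·P̄·Hᵀ + R = [102 -24; -24 226]
K = P̄·Hᵀ·S⁻¹ = [243/1873 -372/1873; 725/3746 370/1873]
x' = x̄ + K·y = [-434/1873, 239/3746]
P' = (I − K·H)·P̄ = [246/1873 -3/1873; -3/1873 731/3746]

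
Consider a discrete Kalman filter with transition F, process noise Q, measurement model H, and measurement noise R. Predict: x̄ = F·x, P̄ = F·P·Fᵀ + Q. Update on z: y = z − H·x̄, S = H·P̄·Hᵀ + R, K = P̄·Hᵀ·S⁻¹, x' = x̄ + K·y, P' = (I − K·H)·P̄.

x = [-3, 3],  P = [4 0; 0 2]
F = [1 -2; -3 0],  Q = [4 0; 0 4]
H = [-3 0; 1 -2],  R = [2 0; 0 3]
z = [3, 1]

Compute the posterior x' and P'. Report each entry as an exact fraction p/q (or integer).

x̄ = F·x = [-9, 9]
P̄ = F·P·Fᵀ + Q = [16 -12; -12 40]
y = z − H·x̄ = [-24, 28]
S = H·P̄·Hᵀ + R = [146 -120; -120 227]
K = P̄·Hᵀ·S⁻¹ = [-3048/9371 40/9371; -1434/9371 -4556/9371]
x' = x̄ + K·y = [-10067/9371, -8813/9371]
P' = (I − K·H)·P̄ = [2032/9371 956/9371; 956/9371 7312/9371]

x' = [-10067/9371, -8813/9371]
P' = [2032/9371 956/9371; 956/9371 7312/9371]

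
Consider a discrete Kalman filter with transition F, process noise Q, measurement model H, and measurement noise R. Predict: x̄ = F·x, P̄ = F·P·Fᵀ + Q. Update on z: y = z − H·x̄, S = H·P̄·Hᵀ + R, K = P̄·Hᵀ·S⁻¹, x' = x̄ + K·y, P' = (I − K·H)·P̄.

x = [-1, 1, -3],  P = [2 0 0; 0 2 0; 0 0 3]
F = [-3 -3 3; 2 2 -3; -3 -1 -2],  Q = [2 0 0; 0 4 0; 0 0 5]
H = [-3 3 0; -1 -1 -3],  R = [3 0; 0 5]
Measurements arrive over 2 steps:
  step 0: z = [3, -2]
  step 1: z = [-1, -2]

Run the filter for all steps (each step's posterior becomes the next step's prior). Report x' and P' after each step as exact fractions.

step 0: x̄ = F·x = [-9, 9, 8]
step 0: P̄ = F·P·Fᵀ + Q = [65 -51 6; -51 47 2; 6 2 37]
step 0: y = z − H·x̄ = [-51, 22]
step 0: S = H·P̄·Hᵀ + R = [1929 90; 90 396]
step 0: K = P̄·Hᵀ·S⁻¹ = [-1874/10497 -1267/31491; 3239/20994 -5053/125964; 331/41988 -76157/251928]
step 0: x' = x̄ + K·y = [-24571/31491, 7844/31491, 59671/62982]
step 0: P' = (I − K·H)·P̄ = [49915/31491 44293/31491 -29291/31491; 44293/31491 98303/62982 -116171/125964; -29291/31491 -116171/125964 282485/251928]
step 1: x̄ = F·x = [93125/20994, -245921/62982, 2066/10497]
step 1: P̄ = F·P·Fᵀ + Q = [2773029/27992 -6183245/83976 203797/6998; -6183245/83976 15154997/251928 -438457/20994; 203797/6998 -438457/20994 66131/3499]
step 1: y = z − H·x̄ = [252151/10497, -27661/31491]
step 1: S = H·P̄·Hᵀ + R = [9661963/3499 5949599/10497; 5949599/10497 14894141/62982]
step 1: K = P̄·Hᵀ·S⁻¹ = [-1229925455/6964959773 -748815813/13929919546; 1086763089/6964959773 -725017417/13929919546; 27888792/6964959773 -1979394756/6964959773]
step 1: x' = x̄ + K·y = [1679639109/6964959773, -771724741/6964959773, 3779410606/6964959773]
step 1: P' = (I − K·H)·P̄ = [10540545250/6964959773 9310619795/6964959773 -11986083675/13929919546; 9310619795/6964959773 10397382884/6964959773 -11930306091/13929919546; -11986083675/13929919546 -11930306091/13929919546 7285056221/6964959773]

step 0: x' = [-24571/31491, 7844/31491, 59671/62982], P' = [49915/31491 44293/31491 -29291/31491; 44293/31491 98303/62982 -116171/125964; -29291/31491 -116171/125964 282485/251928]
step 1: x' = [1679639109/6964959773, -771724741/6964959773, 3779410606/6964959773], P' = [10540545250/6964959773 9310619795/6964959773 -11986083675/13929919546; 9310619795/6964959773 10397382884/6964959773 -11930306091/13929919546; -11986083675/13929919546 -11930306091/13929919546 7285056221/6964959773]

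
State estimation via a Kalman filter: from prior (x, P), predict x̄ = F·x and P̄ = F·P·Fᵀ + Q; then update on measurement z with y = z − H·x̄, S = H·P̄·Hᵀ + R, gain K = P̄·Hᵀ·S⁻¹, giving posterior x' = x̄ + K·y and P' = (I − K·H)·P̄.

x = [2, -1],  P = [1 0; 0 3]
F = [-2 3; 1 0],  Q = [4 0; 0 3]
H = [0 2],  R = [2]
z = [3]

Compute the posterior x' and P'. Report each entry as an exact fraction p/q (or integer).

x' = [-61/9, 14/9]
P' = [307/9 -2/9; -2/9 4/9]

x̄ = F·x = [-7, 2]
P̄ = F·P·Fᵀ + Q = [35 -2; -2 4]
y = z − H·x̄ = [-1]
S = H·P̄·Hᵀ + R = [18]
K = P̄·Hᵀ·S⁻¹ = [-2/9; 4/9]
x' = x̄ + K·y = [-61/9, 14/9]
P' = (I − K·H)·P̄ = [307/9 -2/9; -2/9 4/9]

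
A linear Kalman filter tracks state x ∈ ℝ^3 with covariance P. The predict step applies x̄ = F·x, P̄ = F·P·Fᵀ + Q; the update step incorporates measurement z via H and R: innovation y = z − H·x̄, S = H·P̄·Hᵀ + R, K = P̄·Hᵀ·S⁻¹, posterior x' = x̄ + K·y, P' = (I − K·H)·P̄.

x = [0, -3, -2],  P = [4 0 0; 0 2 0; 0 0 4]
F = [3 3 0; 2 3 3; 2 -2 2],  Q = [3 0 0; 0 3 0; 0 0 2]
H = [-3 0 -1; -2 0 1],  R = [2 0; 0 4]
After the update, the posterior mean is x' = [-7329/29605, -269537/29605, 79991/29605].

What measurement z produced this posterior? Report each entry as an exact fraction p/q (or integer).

x̄ = F·x = [-9, -15, 2]
P̄ = F·P·Fᵀ + Q = [57 42 12; 42 73 28; 12 28 42]
S = H·P̄·Hᵀ + R = [629 288; 288 226]
K = P̄·Hᵀ·S⁻¹ = [-5991/29605 -5727/29605; -9338/29605 4564/29605; -11406/29605 16893/29605]
x' − x̄ = [259116/29605, 174538/29605, 20781/29605] = K·y
y = (KᵀK)⁻¹·Kᵀ·(x' − x̄) = [-27, -17]
z = y + H·x̄ = [-27, -17] + [25, 20] = [-2, 3]

z = [-2, 3]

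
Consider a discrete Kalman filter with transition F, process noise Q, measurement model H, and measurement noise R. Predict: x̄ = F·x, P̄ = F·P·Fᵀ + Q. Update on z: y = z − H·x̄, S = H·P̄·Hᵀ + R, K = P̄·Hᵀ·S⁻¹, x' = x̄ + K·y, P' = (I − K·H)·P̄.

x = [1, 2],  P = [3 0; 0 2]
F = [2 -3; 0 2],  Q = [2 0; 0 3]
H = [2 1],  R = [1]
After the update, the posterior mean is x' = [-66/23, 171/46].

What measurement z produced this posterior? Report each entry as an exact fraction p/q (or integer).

x̄ = F·x = [-4, 4]
P̄ = F·P·Fᵀ + Q = [32 -12; -12 11]
S = H·P̄·Hᵀ + R = [92]
K = P̄·Hᵀ·S⁻¹ = [13/23; -13/92]
x' − x̄ = [26/23, -13/46] = K·y
y = (KᵀK)⁻¹·Kᵀ·(x' − x̄) = [2]
z = y + H·x̄ = [2] + [-4] = [-2]

z = [-2]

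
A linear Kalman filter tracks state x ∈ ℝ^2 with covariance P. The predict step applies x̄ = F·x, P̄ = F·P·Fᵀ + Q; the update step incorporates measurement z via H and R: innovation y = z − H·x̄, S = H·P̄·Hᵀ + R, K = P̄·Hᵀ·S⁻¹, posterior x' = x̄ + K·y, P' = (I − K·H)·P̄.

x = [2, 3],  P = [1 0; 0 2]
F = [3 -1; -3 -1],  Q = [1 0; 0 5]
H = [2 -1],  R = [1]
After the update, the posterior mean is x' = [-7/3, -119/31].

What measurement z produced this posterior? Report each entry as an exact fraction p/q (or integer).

z = [-1]

x̄ = F·x = [3, -9]
P̄ = F·P·Fᵀ + Q = [12 -7; -7 16]
S = H·P̄·Hᵀ + R = [93]
K = P̄·Hᵀ·S⁻¹ = [1/3; -10/31]
x' − x̄ = [-16/3, 160/31] = K·y
y = (KᵀK)⁻¹·Kᵀ·(x' − x̄) = [-16]
z = y + H·x̄ = [-16] + [15] = [-1]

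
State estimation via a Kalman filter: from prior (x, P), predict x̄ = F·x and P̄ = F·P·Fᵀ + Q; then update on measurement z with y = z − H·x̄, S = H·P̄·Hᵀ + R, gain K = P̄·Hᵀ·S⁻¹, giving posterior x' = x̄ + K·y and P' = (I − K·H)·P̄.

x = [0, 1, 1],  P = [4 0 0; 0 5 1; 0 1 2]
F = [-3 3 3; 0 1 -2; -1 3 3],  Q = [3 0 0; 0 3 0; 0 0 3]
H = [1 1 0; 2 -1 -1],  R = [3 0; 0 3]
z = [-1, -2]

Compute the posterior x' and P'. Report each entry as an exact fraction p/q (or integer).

x̄ = F·x = [6, -1, 6]
P̄ = F·P·Fᵀ + Q = [120 0 93; 0 12 0; 93 0 88]
y = z − H·x̄ = [-6, -9]
S = H·P̄·Hᵀ + R = [135 135; 135 211]
K = P̄·Hᵀ·S⁻¹ = [365/684 27/76; 346/855 -6/19; 2131/3420 5/76]
x' = x̄ + K·y = [-91/228, -167/285, 1903/1140]
P' = (I − K·H)·P̄ = [853/228 -122/57 1951/228; -122/57 956/285 -1906/285; 1951/228 -1906/285 26909/1140]

x' = [-91/228, -167/285, 1903/1140]
P' = [853/228 -122/57 1951/228; -122/57 956/285 -1906/285; 1951/228 -1906/285 26909/1140]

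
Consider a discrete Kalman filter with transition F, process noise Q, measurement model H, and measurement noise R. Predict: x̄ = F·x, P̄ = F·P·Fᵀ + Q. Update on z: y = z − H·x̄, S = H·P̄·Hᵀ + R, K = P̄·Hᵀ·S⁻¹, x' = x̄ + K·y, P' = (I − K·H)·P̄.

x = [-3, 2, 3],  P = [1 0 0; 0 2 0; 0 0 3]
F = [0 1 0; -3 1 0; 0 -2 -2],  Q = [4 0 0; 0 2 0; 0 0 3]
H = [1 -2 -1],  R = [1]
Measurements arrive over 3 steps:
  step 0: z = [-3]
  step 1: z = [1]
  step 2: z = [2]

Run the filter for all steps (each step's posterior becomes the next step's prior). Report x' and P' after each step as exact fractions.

step 0: x' = [29/11, 293/33, -793/66], P' = [60/11 42/11 -25/11; 42/11 229/33 -322/33; -25/11 -322/33 1157/66]
step 1: x' = [70966/7975, 6747/7975, 49508/7975], P' = [80462/7975 6404/7975 67181/7975; 6404/7975 14768/7975 -20173/7975; 67181/7975 -20173/7975 109078/7975]
step 2: x' = [704015/2541906, -2310442/1270953, 9208333/5083812], P' = [7374581/1270953 1942402/1270953 6957181/2541906; 1942402/1270953 2240192/1270953 -2065565/1270953; 6957181/2541906 -2065565/1270953 31690637/5083812]

step 0: x̄ = F·x = [2, 11, -10]
step 0: P̄ = F·P·Fᵀ + Q = [6 2 -4; 2 13 -4; -4 -4 23]
step 0: y = z − H·x̄ = [7]
step 0: S = H·P̄·Hᵀ + R = [66]
step 0: K = P̄·Hᵀ·S⁻¹ = [1/11; -10/33; -19/66]
step 0: x' = x̄ + K·y = [29/11, 293/33, -793/66]
step 0: P' = (I − K·H)·P̄ = [60/11 42/11 -25/11; 42/11 229/33 -322/33; -25/11 -322/33 1157/66]
step 1: x̄ = F·x = [293/33, 32/33, 69/11]
step 1: P̄ = F·P·Fᵀ + Q = [361/33 -149/33 62/11; -149/33 1159/33 164/11; 62/11 164/11 251/11]
step 1: y = z − H·x̄ = [1/3]
step 1: S = H·P̄·Hᵀ + R = [725/3]
step 1: K = P̄·Hᵀ·S⁻¹ = [43/725; -269/725; -141/725]
step 1: x' = x̄ + K·y = [70966/7975, 6747/7975, 49508/7975]
step 1: P' = (I − K·H)·P̄ = [80462/7975 6404/7975 67181/7975; 6404/7975 14768/7975 -20173/7975; 67181/7975 -20173/7975 109078/7975]
step 2: x̄ = F·x = [6747/7975, -18741/725, -22502/1595]
step 2: P̄ = F·P·Fᵀ + Q = [46668/7975 -404/725 2162/1595; -404/725 65132/725 8224/145; 2162/1595 8224/145 14317/319]
step 2: y = z − H·x̄ = [-515609/7975]
step 2: S = H·P̄·Hᵀ + R = [5083812/7975]
step 2: K = P̄·Hᵀ·S⁻¹ = [22373/2541906; -472417/1270953; -1251755/5083812]
step 2: x' = x̄ + K·y = [704015/2541906, -2310442/1270953, 9208333/5083812]
step 2: P' = (I − K·H)·P̄ = [7374581/1270953 1942402/1270953 6957181/2541906; 1942402/1270953 2240192/1270953 -2065565/1270953; 6957181/2541906 -2065565/1270953 31690637/5083812]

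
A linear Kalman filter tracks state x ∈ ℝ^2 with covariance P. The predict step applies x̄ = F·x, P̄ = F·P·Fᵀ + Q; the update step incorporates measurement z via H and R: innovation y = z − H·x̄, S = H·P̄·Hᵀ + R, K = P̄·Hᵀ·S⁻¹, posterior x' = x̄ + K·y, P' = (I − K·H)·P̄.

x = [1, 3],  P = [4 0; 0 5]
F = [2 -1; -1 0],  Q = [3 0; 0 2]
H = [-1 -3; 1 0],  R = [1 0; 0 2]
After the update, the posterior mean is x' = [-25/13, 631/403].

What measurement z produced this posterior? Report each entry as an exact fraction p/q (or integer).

z = [-3, -2]

x̄ = F·x = [-1, -1]
P̄ = F·P·Fᵀ + Q = [24 -8; -8 6]
S = H·P̄·Hᵀ + R = [31 0; 0 26]
K = P̄·Hᵀ·S⁻¹ = [0 12/13; -10/31 -4/13]
x' − x̄ = [-12/13, 1034/403] = K·y
y = (KᵀK)⁻¹·Kᵀ·(x' − x̄) = [-7, -1]
z = y + H·x̄ = [-7, -1] + [4, -1] = [-3, -2]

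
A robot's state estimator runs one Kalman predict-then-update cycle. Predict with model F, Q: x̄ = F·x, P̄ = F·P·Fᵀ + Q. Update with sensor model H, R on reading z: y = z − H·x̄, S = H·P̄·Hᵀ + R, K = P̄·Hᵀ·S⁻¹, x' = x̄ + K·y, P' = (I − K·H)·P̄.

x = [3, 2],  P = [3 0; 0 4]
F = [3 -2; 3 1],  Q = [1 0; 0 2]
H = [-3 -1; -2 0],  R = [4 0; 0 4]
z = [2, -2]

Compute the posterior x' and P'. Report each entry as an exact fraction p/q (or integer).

x' = [-113/907, -163/907]
P' = [1267/1814 -3197/1814; -3197/1814 14315/1814]

x̄ = F·x = [5, 11]
P̄ = F·P·Fᵀ + Q = [44 19; 19 33]
y = z − H·x̄ = [28, 8]
S = H·P̄·Hᵀ + R = [547 302; 302 180]
K = P̄·Hᵀ·S⁻¹ = [-151/1814 -1267/3628; -1181/1814 3197/3628]
x' = x̄ + K·y = [-113/907, -163/907]
P' = (I − K·H)·P̄ = [1267/1814 -3197/1814; -3197/1814 14315/1814]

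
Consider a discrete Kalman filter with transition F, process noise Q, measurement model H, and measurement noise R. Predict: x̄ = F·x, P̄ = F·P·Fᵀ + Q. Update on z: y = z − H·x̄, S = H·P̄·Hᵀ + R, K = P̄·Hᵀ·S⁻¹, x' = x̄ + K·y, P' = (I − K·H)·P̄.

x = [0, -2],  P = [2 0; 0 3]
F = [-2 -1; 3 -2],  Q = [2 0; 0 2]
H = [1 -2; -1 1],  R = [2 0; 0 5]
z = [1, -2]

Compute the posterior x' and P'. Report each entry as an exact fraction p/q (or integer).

x' = [1355/443, 474/443]
P' = [2830/443 1500/443; 1500/443 2980/1329]

x̄ = F·x = [2, 4]
P̄ = F·P·Fᵀ + Q = [13 -6; -6 32]
y = z − H·x̄ = [7, -4]
S = H·P̄·Hᵀ + R = [167 -95; -95 62]
K = P̄·Hᵀ·S⁻¹ = [-85/443 -266/443; -730/1329 -304/1329]
x' = x̄ + K·y = [1355/443, 474/443]
P' = (I − K·H)·P̄ = [2830/443 1500/443; 1500/443 2980/1329]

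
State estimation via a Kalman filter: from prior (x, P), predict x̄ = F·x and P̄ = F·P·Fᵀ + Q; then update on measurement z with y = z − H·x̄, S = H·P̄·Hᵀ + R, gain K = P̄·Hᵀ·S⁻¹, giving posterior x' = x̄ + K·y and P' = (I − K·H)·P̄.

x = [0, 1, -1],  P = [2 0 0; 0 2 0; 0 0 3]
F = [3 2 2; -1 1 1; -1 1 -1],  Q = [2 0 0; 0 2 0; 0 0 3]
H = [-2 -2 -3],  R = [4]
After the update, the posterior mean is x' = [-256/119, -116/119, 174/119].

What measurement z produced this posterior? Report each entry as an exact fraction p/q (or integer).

z = [2]

x̄ = F·x = [0, 0, 2]
P̄ = F·P·Fᵀ + Q = [40 4 -8; 4 9 1; -8 1 10]
S = H·P̄·Hᵀ + R = [238]
K = P̄·Hᵀ·S⁻¹ = [-32/119; -29/238; -8/119]
x' − x̄ = [-256/119, -116/119, -64/119] = K·y
y = (KᵀK)⁻¹·Kᵀ·(x' − x̄) = [8]
z = y + H·x̄ = [8] + [-6] = [2]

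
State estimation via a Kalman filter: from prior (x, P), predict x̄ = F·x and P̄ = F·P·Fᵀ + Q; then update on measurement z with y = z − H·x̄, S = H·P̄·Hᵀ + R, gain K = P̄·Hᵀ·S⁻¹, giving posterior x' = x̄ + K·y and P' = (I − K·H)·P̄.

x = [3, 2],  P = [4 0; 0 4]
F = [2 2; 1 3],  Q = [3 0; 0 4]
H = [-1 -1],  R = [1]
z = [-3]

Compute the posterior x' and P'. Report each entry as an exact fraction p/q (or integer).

x' = [23/9, 5/9]
P' = [551/144 -121/36; -121/36 35/9]

x̄ = F·x = [10, 9]
P̄ = F·P·Fᵀ + Q = [35 32; 32 44]
y = z − H·x̄ = [16]
S = H·P̄·Hᵀ + R = [144]
K = P̄·Hᵀ·S⁻¹ = [-67/144; -19/36]
x' = x̄ + K·y = [23/9, 5/9]
P' = (I − K·H)·P̄ = [551/144 -121/36; -121/36 35/9]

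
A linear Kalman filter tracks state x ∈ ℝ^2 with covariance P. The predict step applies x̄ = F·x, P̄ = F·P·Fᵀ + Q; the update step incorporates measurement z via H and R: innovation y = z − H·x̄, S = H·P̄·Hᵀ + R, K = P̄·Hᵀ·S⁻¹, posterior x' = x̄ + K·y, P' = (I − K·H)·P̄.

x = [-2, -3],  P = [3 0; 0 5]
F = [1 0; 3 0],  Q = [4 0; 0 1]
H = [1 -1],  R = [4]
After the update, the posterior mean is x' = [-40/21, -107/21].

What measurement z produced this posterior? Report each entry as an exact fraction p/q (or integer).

x̄ = F·x = [-2, -6]
P̄ = F·P·Fᵀ + Q = [7 9; 9 28]
S = H·P̄·Hᵀ + R = [21]
K = P̄·Hᵀ·S⁻¹ = [-2/21; -19/21]
x' − x̄ = [2/21, 19/21] = K·y
y = (KᵀK)⁻¹·Kᵀ·(x' − x̄) = [-1]
z = y + H·x̄ = [-1] + [4] = [3]

z = [3]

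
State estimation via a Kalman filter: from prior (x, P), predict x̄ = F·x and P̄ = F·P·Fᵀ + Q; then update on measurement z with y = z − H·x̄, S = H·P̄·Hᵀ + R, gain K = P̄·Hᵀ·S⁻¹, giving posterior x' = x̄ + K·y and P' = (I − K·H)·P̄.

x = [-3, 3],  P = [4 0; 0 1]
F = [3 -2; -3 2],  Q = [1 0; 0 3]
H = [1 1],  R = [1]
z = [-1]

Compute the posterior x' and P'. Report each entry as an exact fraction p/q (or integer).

x' = [-76/5, 72/5]
P' = [204/5 -203/5; -203/5 206/5]

x̄ = F·x = [-15, 15]
P̄ = F·P·Fᵀ + Q = [41 -40; -40 43]
y = z − H·x̄ = [-1]
S = H·P̄·Hᵀ + R = [5]
K = P̄·Hᵀ·S⁻¹ = [1/5; 3/5]
x' = x̄ + K·y = [-76/5, 72/5]
P' = (I − K·H)·P̄ = [204/5 -203/5; -203/5 206/5]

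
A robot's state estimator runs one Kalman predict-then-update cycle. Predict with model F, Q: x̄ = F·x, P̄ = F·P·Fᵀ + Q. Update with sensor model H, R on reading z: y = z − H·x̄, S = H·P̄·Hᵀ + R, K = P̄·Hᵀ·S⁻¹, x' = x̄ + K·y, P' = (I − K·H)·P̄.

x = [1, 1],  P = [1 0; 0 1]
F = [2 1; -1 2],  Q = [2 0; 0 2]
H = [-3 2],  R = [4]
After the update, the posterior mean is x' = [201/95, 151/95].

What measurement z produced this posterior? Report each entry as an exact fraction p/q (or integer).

x̄ = F·x = [3, 1]
P̄ = F·P·Fᵀ + Q = [7 0; 0 7]
S = H·P̄·Hᵀ + R = [95]
K = P̄·Hᵀ·S⁻¹ = [-21/95; 14/95]
x' − x̄ = [-84/95, 56/95] = K·y
y = (KᵀK)⁻¹·Kᵀ·(x' − x̄) = [4]
z = y + H·x̄ = [4] + [-7] = [-3]

z = [-3]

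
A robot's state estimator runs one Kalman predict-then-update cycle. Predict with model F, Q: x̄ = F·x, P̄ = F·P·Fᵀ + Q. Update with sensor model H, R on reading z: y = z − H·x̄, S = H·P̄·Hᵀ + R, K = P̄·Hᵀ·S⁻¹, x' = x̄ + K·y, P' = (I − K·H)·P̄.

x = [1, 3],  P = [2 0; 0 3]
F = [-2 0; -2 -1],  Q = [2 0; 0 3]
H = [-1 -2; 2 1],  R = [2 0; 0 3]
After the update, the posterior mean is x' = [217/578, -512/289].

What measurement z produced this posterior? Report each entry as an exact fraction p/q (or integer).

z = [3, -1]

x̄ = F·x = [-2, -5]
P̄ = F·P·Fᵀ + Q = [10 8; 8 14]
S = H·P̄·Hᵀ + R = [100 -88; -88 89]
K = P̄·Hᵀ·S⁻¹ = [75/578 128/289; -141/289 -42/289]
x' − x̄ = [1373/578, 933/289] = K·y
y = (KᵀK)⁻¹·Kᵀ·(x' − x̄) = [-9, 8]
z = y + H·x̄ = [-9, 8] + [12, -9] = [3, -1]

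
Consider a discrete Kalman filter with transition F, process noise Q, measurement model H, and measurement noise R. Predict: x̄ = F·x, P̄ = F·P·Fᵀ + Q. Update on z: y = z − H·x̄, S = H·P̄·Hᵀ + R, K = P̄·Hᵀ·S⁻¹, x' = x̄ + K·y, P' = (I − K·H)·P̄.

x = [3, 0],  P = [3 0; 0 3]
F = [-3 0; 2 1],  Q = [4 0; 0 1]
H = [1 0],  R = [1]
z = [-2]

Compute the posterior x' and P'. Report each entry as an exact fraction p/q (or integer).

x̄ = F·x = [-9, 6]
P̄ = F·P·Fᵀ + Q = [31 -18; -18 16]
y = z − H·x̄ = [7]
S = H·P̄·Hᵀ + R = [32]
K = P̄·Hᵀ·S⁻¹ = [31/32; -9/16]
x' = x̄ + K·y = [-71/32, 33/16]
P' = (I − K·H)·P̄ = [31/32 -9/16; -9/16 47/8]

x' = [-71/32, 33/16]
P' = [31/32 -9/16; -9/16 47/8]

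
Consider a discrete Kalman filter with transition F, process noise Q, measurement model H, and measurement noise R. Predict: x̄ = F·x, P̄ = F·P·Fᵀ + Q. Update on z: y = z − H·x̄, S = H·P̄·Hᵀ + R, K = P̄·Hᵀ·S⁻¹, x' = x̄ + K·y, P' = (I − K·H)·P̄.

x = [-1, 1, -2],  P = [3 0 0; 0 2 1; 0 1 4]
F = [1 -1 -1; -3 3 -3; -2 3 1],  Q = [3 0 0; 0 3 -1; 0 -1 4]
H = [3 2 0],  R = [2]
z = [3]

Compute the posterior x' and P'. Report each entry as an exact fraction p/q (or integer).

x' = [-189/89, 1689/356, 807/178]
P' = [922/89 -1374/89 -1546/89; -1374/89 8367/356 4625/178; -1546/89 4625/178 3747/89]

x̄ = F·x = [0, 12, 3]
P̄ = F·P·Fᵀ + Q = [14 -3 -20; -3 66 17; -20 17 44]
y = z − H·x̄ = [-21]
S = H·P̄·Hᵀ + R = [356]
K = P̄·Hᵀ·S⁻¹ = [9/89; 123/356; -13/178]
x' = x̄ + K·y = [-189/89, 1689/356, 807/178]
P' = (I − K·H)·P̄ = [922/89 -1374/89 -1546/89; -1374/89 8367/356 4625/178; -1546/89 4625/178 3747/89]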